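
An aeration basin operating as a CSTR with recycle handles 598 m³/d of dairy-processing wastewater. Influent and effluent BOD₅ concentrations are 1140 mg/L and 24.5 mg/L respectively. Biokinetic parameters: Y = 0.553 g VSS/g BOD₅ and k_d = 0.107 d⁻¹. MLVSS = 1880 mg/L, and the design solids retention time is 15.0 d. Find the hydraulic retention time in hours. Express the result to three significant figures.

From the SRT design equation V = Y Q (S₀−S) θ_c / [X (1 + k_d θ_c)] = 0.553 × 598 × (1140 − 24.5) × 15.0 / [1880 × (1 + 0.107 × 15.0)] = 5.53×10^6 / 4897 = 1130 m³.
HRT = V/Q = 1130 m³ / 598 m³·d⁻¹ = 1.889 d × 24 = 45.35 h.

τ ≈ 45.3 h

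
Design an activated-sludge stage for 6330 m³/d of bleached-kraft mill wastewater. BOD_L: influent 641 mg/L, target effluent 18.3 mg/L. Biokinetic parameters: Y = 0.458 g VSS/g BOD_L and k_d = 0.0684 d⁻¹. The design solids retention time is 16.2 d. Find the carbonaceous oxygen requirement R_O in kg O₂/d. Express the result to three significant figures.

Observed yield with endogenous decay: Y_obs = Y / (1 + k_d·θ_c) = 0.458 / (1 + 0.0684 × 16.2) = 0.458 / 2.108 = 0.2173 g VSS/g BOD_L.
Substrate removed = Q·(S₀ − S) = 6330 m³/d × (641 − 18.3) g/m³ = 3.94×10^6 g/d = 3942 kg/d.
P_X = Y_obs·Q·(S₀ − S) = 0.2173 × 3942 = 856.4 kg VSS/d.
Carbonaceous O₂ demand = substrate oxidised − cell-mass equivalent = 3942 − 1.42 × 856.4 = 2726 kg O₂/d.

R_O ≈ 2730 kg O₂/d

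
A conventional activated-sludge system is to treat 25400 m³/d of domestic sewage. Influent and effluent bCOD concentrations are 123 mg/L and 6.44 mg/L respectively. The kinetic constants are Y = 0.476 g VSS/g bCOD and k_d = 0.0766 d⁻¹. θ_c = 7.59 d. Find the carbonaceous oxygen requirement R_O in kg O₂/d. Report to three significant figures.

R_O ≈ 1700 kg O₂/d

Y_obs = Y / (1 + k_d θ_c) = 0.476 / (1 + 0.0766 × 7.59) = 0.476 / 1.581 = 0.3010.
Mass of bCOD removed per day: Q(S₀ − S) = 25400 × 116.6 g/m³ = 2961 kg/d.
Biomass synthesised: P_X = Y_obs × 2961 = 891.1 kg VSS/d.
R_O = Q·ΔS − 1.42 P_X = 2961 − 1265 = 1695 kg O₂/d.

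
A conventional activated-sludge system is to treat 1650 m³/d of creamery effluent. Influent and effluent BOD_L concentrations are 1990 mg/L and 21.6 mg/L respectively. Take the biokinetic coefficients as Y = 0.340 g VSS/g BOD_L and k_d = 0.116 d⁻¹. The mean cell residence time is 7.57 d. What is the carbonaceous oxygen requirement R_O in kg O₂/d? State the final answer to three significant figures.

R_O ≈ 2410 kg O₂/d

Correct the yield for decay: Y_obs = Y/(1 + k_d θ_c) = 0.340 / (1 + 0.116 × 7.57) = 0.340 / 1.878 = 0.1810.
ΔS = 1990 − 21.6 = 1968 mg/L, so the substrate removal rate is 1650 × 1968/1000 = 3248 kg BOD_L/d.
Net sludge production P_X = 0.1810 × 3248 = 588.0 kg VSS/d.
R_O = Q·ΔS − 1.42 P_X = 3248 − 834.9 = 2413 kg O₂/d.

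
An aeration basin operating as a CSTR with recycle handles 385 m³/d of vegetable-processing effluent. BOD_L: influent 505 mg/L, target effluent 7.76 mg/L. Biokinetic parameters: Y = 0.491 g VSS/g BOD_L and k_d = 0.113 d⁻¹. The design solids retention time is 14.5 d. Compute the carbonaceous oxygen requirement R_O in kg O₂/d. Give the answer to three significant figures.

R_O ≈ 141 kg O₂/d

Y_obs = Y / (1 + k_d θ_c) = 0.491 / (1 + 0.113 × 14.5) = 0.491 / 2.639 = 0.1861.
Substrate removed = Q·(S₀ − S) = 385 m³/d × (505 − 7.76) g/m³ = 1.91×10^5 g/d = 191.4 kg/d.
Net sludge production P_X = 0.1861 × 191.4 = 35.62 kg VSS/d.
Carbonaceous O₂ demand = substrate oxidised − cell-mass equivalent = 191.4 − 1.42 × 35.62 = 140.9 kg O₂/d.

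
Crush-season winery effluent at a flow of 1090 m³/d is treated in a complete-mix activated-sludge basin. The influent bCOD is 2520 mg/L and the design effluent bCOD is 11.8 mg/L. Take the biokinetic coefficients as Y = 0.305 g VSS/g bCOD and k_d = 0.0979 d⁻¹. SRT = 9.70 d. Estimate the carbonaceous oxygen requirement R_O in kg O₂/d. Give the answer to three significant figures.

Y_obs = Y / (1 + k_d θ_c) = 0.305 / (1 + 0.0979 × 9.70) = 0.305 / 1.950 = 0.1564.
ΔS = 2520 − 11.8 = 2508 mg/L, so the substrate removal rate is 1090 × 2508/1000 = 2734 kg bCOD/d.
P_X = Y_obs·Q·(S₀ − S) = 0.1564 × 2734 = 427.7 kg VSS/d.
R_O = Q·(S₀ − S) − 1.42·P_X = 2734 − 1.42 × 427.7 = 2127 kg O₂/d.

R_O ≈ 2130 kg O₂/d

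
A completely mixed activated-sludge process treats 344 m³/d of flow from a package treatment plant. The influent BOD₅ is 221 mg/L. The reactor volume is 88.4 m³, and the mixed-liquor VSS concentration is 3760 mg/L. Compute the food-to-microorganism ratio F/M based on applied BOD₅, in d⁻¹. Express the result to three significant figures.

F/M = applied load / biomass = Q·S₀/(V·X) = 344 × 221 / (88.40 × 3760) = 0.2287 d⁻¹.

F/M ≈ 0.229 d⁻¹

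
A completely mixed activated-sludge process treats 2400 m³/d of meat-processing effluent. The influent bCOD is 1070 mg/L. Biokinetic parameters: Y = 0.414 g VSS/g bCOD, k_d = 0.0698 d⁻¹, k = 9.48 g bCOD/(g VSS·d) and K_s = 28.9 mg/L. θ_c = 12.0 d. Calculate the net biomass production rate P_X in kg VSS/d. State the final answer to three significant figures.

For a completely mixed reactor with recycle the Lawrence–McCarty relation gives S = K_s·(1 + k_d·θ_c) / [θ_c·(Y·k − k_d) − 1] = 28.9 × (1 + 0.0698 × 12.0) / [12.0 × (0.414 × 9.48 − 0.0698) − 1] = 53.11 / 45.26 = 1.173 mg/L.
Y_obs = Y / (1 + k_d θ_c) = 0.414 / (1 + 0.0698 × 12.0) = 0.414 / 1.838 = 0.2253.
Substrate removed = Q·(S₀ − S) = 2400 m³/d × (1070 − 1.17) g/m³ = 2.57×10^6 g/d = 2565 kg/d.
P_X = Y_obs · Q(S₀ − S) = 0.2253 × 2565 = 577.9 kg VSS/d.

P_X ≈ 578 kg VSS/d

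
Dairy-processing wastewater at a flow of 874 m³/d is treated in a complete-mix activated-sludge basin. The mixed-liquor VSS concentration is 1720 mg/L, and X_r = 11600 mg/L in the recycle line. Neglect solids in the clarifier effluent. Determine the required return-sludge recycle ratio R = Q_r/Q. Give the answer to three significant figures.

R ≈ 0.174

Mass balance around the secondary clarifier (neglecting effluent solids): R = X / (X_r − X) = 1720 / (11600 − 1720) = 0.1741.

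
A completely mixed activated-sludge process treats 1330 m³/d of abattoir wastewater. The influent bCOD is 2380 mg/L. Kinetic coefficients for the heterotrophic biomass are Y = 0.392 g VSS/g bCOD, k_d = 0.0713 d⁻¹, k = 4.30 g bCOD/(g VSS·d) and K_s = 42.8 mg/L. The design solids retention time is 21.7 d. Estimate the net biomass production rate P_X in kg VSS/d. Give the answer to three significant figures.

For a completely mixed reactor with recycle the Lawrence–McCarty relation gives S = K_s·(1 + k_d·θ_c) / [θ_c·(Y·k − k_d) − 1] = 42.8 × (1 + 0.0713 × 21.7) / [21.7 × (0.392 × 4.30 − 0.0713) − 1] = 109.0 / 34.03 = 3.204 mg/L.
The observed yield is Y_obs = Y/(1 + k_d·θ_c) = 0.392 / (1 + 0.0713 × 21.7) = 0.392 / 2.547 = 0.1539 g VSS per g bCOD removed.
Mass of bCOD removed per day: Q(S₀ − S) = 1330 × 2377 g/m³ = 3161 kg/d.
P_X = Y_obs · Q(S₀ − S) = 0.1539 × 3161 = 486.5 kg VSS/d.

P_X ≈ 486 kg VSS/d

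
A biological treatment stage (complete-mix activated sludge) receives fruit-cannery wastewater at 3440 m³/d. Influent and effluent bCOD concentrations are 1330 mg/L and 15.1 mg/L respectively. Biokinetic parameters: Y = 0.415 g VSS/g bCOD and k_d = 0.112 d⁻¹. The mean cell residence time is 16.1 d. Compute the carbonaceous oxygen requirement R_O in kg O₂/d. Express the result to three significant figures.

Correct the yield for decay: Y_obs = Y/(1 + k_d θ_c) = 0.415 / (1 + 0.112 × 16.1) = 0.415 / 2.803 = 0.1480.
Substrate removed = Q·(S₀ − S) = 3440 m³/d × (1330 − 15.1) g/m³ = 4.52×10^6 g/d = 4523 kg/d.
Biomass synthesised: P_X = Y_obs × 4523 = 669.6 kg VSS/d.
R_O = Q·ΔS − 1.42 P_X = 4523 − 950.9 = 3572 kg O₂/d.

R_O ≈ 3570 kg O₂/d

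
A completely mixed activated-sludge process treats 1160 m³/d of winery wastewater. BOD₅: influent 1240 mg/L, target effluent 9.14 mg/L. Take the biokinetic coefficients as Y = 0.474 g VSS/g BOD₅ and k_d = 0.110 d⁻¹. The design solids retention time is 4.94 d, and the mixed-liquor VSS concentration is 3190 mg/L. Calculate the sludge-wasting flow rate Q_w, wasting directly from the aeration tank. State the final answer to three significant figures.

From the SRT design equation V = Y Q (S₀−S) θ_c / [X (1 + k_d θ_c)] = 0.474 × 1160 × (1240 − 9.14) × 4.94 / [3190 × (1 + 0.110 × 4.94)] = 3.34×10^6 / 4923 = 679.1 m³.
With mixed-liquor wasting, θ_c = V/Q_w, so Q_w = V/θ_c = 679.1/4.94 = 137.5 m³/d.

Q_w ≈ 137 m³/d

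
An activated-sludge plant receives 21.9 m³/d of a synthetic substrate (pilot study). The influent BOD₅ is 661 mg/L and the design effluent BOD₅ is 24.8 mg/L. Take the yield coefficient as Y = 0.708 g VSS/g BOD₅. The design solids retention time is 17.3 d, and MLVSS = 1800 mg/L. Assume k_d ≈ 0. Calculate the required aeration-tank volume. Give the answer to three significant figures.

Biomass mass balance (decay neglected): V·X = Y·Q·(S₀ − S)·θ_c, so V = 0.708 × 21.9 × (661 − 24.8) × 17.3 / 1800 = 94.81 m³.

V ≈ 94.8 m³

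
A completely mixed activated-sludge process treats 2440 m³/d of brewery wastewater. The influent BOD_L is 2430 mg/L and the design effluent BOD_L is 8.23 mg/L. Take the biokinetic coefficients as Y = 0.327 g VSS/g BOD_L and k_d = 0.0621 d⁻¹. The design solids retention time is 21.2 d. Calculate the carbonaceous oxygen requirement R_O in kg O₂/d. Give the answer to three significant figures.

R_O ≈ 4720 kg O₂/d

Y_obs = Y / (1 + k_d θ_c) = 0.327 / (1 + 0.0621 × 21.2) = 0.327 / 2.317 = 0.1412.
Mass of BOD_L removed per day: Q(S₀ − S) = 2440 × 2422 g/m³ = 5909 kg/d.
P_X = Y_obs·Q·(S₀ − S) = 0.1412 × 5909 = 834.1 kg VSS/d.
Carbonaceous O₂ demand = substrate oxidised − cell-mass equivalent = 5909 − 1.42 × 834.1 = 4725 kg O₂/d.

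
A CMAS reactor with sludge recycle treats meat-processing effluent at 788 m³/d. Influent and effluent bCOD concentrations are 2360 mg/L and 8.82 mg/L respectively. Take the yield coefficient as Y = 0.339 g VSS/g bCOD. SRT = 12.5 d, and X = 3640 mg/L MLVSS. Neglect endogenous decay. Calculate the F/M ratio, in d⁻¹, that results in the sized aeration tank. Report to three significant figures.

F/M ≈ 0.237 d⁻¹

V·X = Y·Q·ΔS·θ_c gives V = 0.339 × 788 × (2360 − 8.82) × 12.5 / 3640 = 2157 m³.
Food-to-microorganism ratio F/M = Q S₀ / (V X) = 788 × 2360 / (2157 × 3640) = 0.2369 d⁻¹.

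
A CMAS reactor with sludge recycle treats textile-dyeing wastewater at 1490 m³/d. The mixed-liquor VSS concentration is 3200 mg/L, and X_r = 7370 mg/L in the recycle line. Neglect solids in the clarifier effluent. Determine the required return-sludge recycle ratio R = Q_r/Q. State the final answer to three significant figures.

R ≈ 0.767

Solids balance on the clarifier gives (1+R)X = R·X_r, so R = X/(X_r − X) = 3200 / (7370 − 3200) = 0.7674.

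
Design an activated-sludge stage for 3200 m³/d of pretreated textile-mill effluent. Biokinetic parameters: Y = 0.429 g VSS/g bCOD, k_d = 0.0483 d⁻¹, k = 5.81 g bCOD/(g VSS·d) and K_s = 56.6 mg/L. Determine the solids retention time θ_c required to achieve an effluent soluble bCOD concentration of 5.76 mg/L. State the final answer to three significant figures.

θ_c ≈ 5.50 d

From 1/θ_c = Y·k·S/(K_s + S) − k_d: Y·k·S/(K_s+S) = 0.429 × 5.81 × 5.76 / (56.6 + 5.76) = 0.2302 d⁻¹.
θ_c = 1/(μ − k_d) = 1/(0.2302 − 0.0483) = 1/0.1819 = 5.497 d.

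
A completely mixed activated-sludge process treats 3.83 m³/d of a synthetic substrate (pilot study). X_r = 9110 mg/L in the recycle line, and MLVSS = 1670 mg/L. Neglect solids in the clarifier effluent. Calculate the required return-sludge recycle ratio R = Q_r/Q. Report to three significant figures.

R ≈ 0.224

Mass balance around the secondary clarifier (neglecting effluent solids): R = X / (X_r − X) = 1670 / (9110 − 1670) = 0.2245.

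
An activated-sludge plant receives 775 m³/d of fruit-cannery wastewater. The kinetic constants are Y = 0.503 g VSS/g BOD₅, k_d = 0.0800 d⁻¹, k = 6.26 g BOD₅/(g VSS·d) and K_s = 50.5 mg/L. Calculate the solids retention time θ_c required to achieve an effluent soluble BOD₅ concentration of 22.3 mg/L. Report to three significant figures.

Specific growth rate at S = 22.3 mg/L: μ = YkS/(K_s+S) = 0.503·6.26·22.3/(50.5+22.3) = 0.9645 d⁻¹.
Then 1/θ_c = μ − k_d = 0.9645 − 0.0800 = 0.8845 d⁻¹, giving θ_c = 1.131 d.

θ_c ≈ 1.13 d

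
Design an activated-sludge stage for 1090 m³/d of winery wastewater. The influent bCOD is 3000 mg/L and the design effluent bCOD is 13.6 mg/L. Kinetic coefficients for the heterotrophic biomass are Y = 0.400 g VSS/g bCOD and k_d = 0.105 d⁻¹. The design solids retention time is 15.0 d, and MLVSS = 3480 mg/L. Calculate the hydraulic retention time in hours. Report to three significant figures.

From the SRT design equation V = Y Q (S₀−S) θ_c / [X (1 + k_d θ_c)] = 0.400 × 1090 × (3000 − 13.6) × 15.0 / [3480 × (1 + 0.105 × 15.0)] = 1.95×10^7 / 8961 = 2180 m³.
τ = V/Q = 2180/1090 = 2.000 d, or 47.99 h.

τ ≈ 48.0 h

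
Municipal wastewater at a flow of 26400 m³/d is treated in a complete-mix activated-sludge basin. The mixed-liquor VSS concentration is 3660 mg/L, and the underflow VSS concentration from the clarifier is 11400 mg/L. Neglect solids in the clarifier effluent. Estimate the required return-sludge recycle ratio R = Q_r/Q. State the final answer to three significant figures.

Mass balance around the secondary clarifier (neglecting effluent solids): R = X / (X_r − X) = 3660 / (11400 − 3660) = 0.4729.

R ≈ 0.473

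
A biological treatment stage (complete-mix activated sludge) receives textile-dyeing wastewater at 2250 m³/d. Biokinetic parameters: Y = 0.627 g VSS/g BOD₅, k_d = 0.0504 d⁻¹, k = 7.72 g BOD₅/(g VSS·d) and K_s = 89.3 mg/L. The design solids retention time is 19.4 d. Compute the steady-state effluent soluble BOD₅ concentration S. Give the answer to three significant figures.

For a completely mixed reactor with recycle the Lawrence–McCarty relation gives S = K_s·(1 + k_d·θ_c) / [θ_c·(Y·k − k_d) − 1] = 89.3 × (1 + 0.0504 × 19.4) / [19.4 × (0.627 × 7.72 − 0.0504) − 1] = 176.6 / 91.93 = 1.921 mg/L.

S ≈ 1.92 mg/L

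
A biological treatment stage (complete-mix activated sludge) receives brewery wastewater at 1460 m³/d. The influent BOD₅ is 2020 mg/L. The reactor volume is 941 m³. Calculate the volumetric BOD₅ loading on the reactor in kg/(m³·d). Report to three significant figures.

L_v ≈ 3.13 kg BOD₅/(m³·d)

L_v = Q S₀ / V = 1460 × 2020 × 10⁻³ / 941.0 = 3.134 kg/(m³·d).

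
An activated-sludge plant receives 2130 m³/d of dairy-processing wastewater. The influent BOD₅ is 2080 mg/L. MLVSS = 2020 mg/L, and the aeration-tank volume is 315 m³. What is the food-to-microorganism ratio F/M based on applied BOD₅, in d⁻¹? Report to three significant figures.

F/M ≈ 6.96 d⁻¹

Food-to-microorganism ratio F/M = Q S₀ / (V X) = 2130 × 2080 / (315.0 × 2020) = 6.963 d⁻¹.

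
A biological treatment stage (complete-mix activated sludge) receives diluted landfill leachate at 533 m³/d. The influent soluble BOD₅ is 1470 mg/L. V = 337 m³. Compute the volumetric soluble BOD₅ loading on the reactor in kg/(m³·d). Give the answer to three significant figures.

L_v ≈ 2.32 kg soluble BOD₅/(m³·d)

Volumetric loading L_v = Q·S₀ / V = 533 × 1470 g/m³ / 337.0 m³ = 2325 g/(m³·d) = 2.325 kg soluble BOD₅/(m³·d).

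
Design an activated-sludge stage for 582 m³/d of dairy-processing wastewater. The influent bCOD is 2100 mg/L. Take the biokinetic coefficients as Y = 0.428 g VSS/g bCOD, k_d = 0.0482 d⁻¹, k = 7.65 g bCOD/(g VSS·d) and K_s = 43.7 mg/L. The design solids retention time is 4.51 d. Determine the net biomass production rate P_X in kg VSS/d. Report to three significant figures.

P_X ≈ 429 kg VSS/d

For a completely mixed reactor with recycle the Lawrence–McCarty relation gives S = K_s·(1 + k_d·θ_c) / [θ_c·(Y·k − k_d) − 1] = 43.7 × (1 + 0.0482 × 4.51) / [4.51 × (0.428 × 7.65 − 0.0482) − 1] = 53.20 / 13.55 = 3.926 mg/L.
Observed yield with endogenous decay: Y_obs = Y / (1 + k_d·θ_c) = 0.428 / (1 + 0.0482 × 4.51) = 0.428 / 1.217 = 0.3516 g VSS/g bCOD.
Substrate removed = Q·(S₀ − S) = 582 m³/d × (2100 − 3.93) g/m³ = 1.22×10^6 g/d = 1220 kg/d.
P_X = Y_obs · Q(S₀ − S) = 0.3516 × 1220 = 428.9 kg VSS/d.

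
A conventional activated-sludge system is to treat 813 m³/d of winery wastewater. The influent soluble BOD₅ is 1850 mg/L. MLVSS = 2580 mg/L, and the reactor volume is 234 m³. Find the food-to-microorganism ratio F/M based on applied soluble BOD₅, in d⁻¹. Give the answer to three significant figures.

Food-to-microorganism ratio F/M = Q S₀ / (V X) = 813 × 1850 / (234.0 × 2580) = 2.491 d⁻¹.

F/M ≈ 2.49 d⁻¹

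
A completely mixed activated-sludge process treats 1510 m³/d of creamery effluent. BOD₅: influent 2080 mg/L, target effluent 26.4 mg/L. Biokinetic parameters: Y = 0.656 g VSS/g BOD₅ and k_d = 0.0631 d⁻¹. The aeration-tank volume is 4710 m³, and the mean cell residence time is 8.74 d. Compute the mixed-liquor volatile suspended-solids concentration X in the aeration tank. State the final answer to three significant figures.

X = Y·Q·ΔS·θ_c / [V·(1 + k_d θ_c)] = 0.656 × 1510 × (2080 − 26.4) × 8.74 / [4710 × (1 + 0.0631 × 8.74)] = 2433 mg/L.

X ≈ 2430 mg/L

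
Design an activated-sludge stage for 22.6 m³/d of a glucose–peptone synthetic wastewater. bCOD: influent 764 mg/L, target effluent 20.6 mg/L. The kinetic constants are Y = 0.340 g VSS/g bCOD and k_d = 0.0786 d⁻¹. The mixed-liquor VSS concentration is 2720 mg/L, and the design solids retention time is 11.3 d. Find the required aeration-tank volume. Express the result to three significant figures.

V ≈ 12.6 m³

From the SRT design equation V = Y Q (S₀−S) θ_c / [X (1 + k_d θ_c)] = 0.340 × 22.6 × (764 − 20.6) × 11.3 / [2720 × (1 + 0.0786 × 11.3)] = 6.45×10^4 / 5136 = 12.57 m³.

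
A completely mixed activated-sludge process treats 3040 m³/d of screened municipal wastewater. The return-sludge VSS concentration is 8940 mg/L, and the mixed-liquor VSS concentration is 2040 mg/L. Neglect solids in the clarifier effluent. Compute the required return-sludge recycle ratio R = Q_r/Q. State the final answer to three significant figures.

R ≈ 0.296

Mass balance around the secondary clarifier (neglecting effluent solids): R = X / (X_r − X) = 2040 / (8940 − 2040) = 0.2957.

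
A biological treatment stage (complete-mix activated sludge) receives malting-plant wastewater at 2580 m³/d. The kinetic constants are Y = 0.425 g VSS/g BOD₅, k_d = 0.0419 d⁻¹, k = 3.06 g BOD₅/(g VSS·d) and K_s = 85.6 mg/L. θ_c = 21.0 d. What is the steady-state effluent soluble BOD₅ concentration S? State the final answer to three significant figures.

From the Monod/SRT balance for a CMAS, S = K_s·(1+k_d θ_c)/[θ_c·(Y k − k_d) − 1] = 85.6 × (1 + 0.0419 × 21.0) / [21.0 × (0.425 × 3.06 − 0.0419) − 1] = 160.9 / 25.43 = 6.328 mg/L.

S ≈ 6.33 mg/L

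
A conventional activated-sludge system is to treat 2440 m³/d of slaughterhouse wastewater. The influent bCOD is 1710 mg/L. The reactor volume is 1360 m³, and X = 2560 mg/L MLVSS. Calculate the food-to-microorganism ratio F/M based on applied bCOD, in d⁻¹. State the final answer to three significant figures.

F/M ≈ 1.20 d⁻¹

Food-to-microorganism ratio F/M = Q S₀ / (V X) = 2440 × 1710 / (1360 × 2560) = 1.198 d⁻¹.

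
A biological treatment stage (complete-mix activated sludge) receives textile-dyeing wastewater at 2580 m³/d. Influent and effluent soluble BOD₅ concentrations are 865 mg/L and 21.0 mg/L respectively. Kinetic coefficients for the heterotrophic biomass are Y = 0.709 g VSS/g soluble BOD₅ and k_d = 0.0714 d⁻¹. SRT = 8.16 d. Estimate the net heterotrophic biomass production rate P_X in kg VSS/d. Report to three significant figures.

P_X ≈ 976 kg VSS/d

Observed yield with endogenous decay: Y_obs = Y / (1 + k_d·θ_c) = 0.709 / (1 + 0.0714 × 8.16) = 0.709 / 1.583 = 0.4480 g VSS/g soluble BOD₅.
Mass of soluble BOD₅ removed per day: Q(S₀ − S) = 2580 × 844.0 g/m³ = 2178 kg/d.
So the net sludge growth is P_X = 0.4480 × 2178 = 975.5 kg VSS/d.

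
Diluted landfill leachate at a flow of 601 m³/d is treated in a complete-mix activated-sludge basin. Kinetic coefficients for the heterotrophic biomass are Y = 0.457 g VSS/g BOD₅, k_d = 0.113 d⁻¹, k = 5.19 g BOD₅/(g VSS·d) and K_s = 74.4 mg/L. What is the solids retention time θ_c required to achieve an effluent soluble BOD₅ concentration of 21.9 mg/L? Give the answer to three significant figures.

θ_c ≈ 2.35 d

At the target effluent, Y k S/(K_s+S) = 0.457×5.19×21.9/96.30 = 0.5394 d⁻¹.
Then 1/θ_c = μ − k_d = 0.5394 − 0.113 = 0.4264 d⁻¹, giving θ_c = 2.345 d.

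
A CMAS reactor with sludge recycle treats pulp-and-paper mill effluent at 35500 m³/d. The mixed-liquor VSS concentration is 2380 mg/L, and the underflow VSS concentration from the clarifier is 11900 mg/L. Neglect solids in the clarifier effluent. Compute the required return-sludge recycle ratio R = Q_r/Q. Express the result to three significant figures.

R ≈ 0.250

Solids balance on the clarifier gives (1+R)X = R·X_r, so R = X/(X_r − X) = 2380 / (11900 − 2380) = 0.2500.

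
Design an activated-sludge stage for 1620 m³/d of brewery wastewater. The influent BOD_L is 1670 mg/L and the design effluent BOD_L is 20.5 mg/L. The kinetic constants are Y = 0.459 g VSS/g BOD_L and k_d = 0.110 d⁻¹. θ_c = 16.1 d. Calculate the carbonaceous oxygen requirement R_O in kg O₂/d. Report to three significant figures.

R_O ≈ 2040 kg O₂/d

Y_obs = Y / (1 + k_d θ_c) = 0.459 / (1 + 0.110 × 16.1) = 0.459 / 2.771 = 0.1656.
Mass of BOD_L removed per day: Q(S₀ − S) = 1620 × 1650 g/m³ = 2672 kg/d.
Biomass synthesised: P_X = Y_obs × 2672 = 442.6 kg VSS/d.
R_O = Q·ΔS − 1.42 P_X = 2672 − 628.5 = 2044 kg O₂/d.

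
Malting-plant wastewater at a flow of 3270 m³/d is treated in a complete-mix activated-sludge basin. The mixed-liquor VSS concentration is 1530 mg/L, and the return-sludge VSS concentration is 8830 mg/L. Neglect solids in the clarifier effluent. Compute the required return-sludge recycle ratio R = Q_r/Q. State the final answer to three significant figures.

Mass balance around the secondary clarifier (neglecting effluent solids): R = X / (X_r − X) = 1530 / (8830 − 1530) = 0.2096.

R ≈ 0.210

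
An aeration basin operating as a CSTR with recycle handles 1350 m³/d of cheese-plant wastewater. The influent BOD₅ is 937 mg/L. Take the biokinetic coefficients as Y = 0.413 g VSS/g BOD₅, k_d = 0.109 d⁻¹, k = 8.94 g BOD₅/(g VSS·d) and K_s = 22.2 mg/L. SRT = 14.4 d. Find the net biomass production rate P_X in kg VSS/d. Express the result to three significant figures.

From the Monod/SRT balance for a CMAS, S = K_s·(1+k_d θ_c)/[θ_c·(Y k − k_d) − 1] = 22.2 × (1 + 0.109 × 14.4) / [14.4 × (0.413 × 8.94 − 0.109) − 1] = 57.05 / 50.60 = 1.127 mg/L.
Observed yield with endogenous decay: Y_obs = Y / (1 + k_d·θ_c) = 0.413 / (1 + 0.109 × 14.4) = 0.413 / 2.570 = 0.1607 g VSS/g BOD₅.
Substrate removed = Q·(S₀ − S) = 1350 m³/d × (937 − 1.13) g/m³ = 1.26×10^6 g/d = 1263 kg/d.
Net biomass production P_X = Y_obs × Q·(S₀ − S) = 0.1607 × 1263 = 203.1 kg VSS/d.

P_X ≈ 203 kg VSS/d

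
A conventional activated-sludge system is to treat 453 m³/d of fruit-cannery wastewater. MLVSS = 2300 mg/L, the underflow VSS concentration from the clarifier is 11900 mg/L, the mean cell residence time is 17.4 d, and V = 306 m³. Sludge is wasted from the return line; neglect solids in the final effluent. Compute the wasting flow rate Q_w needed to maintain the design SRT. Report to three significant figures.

Q_w = (V·X)/(θ_c X_r) = 306.0 × 2300 / (17.4 × 11900) = 3.399 m³/d.

Q_w ≈ 3.40 m³/d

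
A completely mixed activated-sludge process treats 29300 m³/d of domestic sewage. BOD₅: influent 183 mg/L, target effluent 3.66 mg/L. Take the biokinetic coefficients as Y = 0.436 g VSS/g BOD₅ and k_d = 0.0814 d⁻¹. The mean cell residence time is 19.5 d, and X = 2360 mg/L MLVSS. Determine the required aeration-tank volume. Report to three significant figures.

Rearranging the biomass balance for a CMAS with decay, V = Y·Q·ΔS·θ_c / [X·(1+k_d θ_c)] = 0.436 × 29300 × (183 − 3.66) × 19.5 / [2360 × (1 + 0.0814 × 19.5)] = 4.47×10^7 / 6106 = 7317 m³.

V ≈ 7320 m³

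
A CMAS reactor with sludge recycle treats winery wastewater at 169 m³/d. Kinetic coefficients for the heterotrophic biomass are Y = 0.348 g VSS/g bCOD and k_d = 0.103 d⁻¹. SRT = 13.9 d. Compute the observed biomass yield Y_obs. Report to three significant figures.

Y_obs = Y / (1 + k_d θ_c) = 0.348 / (1 + 0.103 × 13.9) = 0.348 / 2.432 = 0.1431.

Y_obs ≈ 0.143 g VSS/g bCOD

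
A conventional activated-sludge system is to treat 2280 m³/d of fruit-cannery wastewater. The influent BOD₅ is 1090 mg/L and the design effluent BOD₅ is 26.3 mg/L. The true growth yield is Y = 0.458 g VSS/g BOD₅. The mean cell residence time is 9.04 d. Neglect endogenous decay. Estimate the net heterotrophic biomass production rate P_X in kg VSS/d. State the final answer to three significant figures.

P_X ≈ 1110 kg VSS/d

No decay correction is needed, so Y_obs = Y = 0.458.
Substrate removed = Q·(S₀ − S) = 2280 m³/d × (1090 − 26.3) g/m³ = 2.43×10^6 g/d = 2425 kg/d.
Biomass produced: P_X = Y_obs·Q·ΔS = 0.4580 × 2425 ≈ 1111 kg VSS/d.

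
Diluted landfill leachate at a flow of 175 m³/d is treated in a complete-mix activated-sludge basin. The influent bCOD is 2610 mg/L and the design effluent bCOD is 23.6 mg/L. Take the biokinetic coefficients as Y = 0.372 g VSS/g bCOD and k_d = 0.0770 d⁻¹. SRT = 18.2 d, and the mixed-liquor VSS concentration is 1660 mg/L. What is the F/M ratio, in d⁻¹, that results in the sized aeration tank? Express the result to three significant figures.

From the SRT design equation V = Y Q (S₀−S) θ_c / [X (1 + k_d θ_c)] = 0.372 × 175 × (2610 − 23.6) × 18.2 / [1660 × (1 + 0.0770 × 18.2)] = 3.06×10^6 / 3986 = 768.7 m³.
F/M = applied load / biomass = Q·S₀/(V·X) = 175 × 2610 / (768.7 × 1660) = 0.3579 d⁻¹.

F/M ≈ 0.358 d⁻¹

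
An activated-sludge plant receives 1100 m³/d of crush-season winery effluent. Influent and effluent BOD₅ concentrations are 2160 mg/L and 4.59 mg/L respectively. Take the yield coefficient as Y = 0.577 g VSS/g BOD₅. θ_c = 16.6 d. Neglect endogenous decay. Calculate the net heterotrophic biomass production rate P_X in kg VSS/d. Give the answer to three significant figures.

No decay correction is needed, so Y_obs = Y = 0.577.
ΔS = 2160 − 4.59 = 2155 mg/L, so the substrate removal rate is 1100 × 2155/1000 = 2371 kg BOD₅/d.
Net biomass production P_X = Y_obs × Q·(S₀ − S) = 0.5770 × 2371 = 1368 kg VSS/d.

P_X ≈ 1370 kg VSS/d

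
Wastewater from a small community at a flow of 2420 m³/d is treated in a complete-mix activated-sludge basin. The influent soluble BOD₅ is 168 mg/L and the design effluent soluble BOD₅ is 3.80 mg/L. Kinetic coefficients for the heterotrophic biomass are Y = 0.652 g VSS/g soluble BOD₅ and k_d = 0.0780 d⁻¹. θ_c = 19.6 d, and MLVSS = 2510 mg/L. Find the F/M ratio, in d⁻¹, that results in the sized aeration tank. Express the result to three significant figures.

Steady-state biomass mass balance: V·X·(1 + k_d·θ_c) = Y·Q·(S₀ − S)·θ_c, so V = 0.652 × 2420 × (168 − 3.80) × 19.6 / [2510 × (1 + 0.0780 × 19.6)] = 5.08×10^6 / 6347 = 800.0 m³.
F/M = applied load / biomass = Q·S₀/(V·X) = 2420 × 168 / (800.0 × 2510) = 0.2025 d⁻¹.

F/M ≈ 0.202 d⁻¹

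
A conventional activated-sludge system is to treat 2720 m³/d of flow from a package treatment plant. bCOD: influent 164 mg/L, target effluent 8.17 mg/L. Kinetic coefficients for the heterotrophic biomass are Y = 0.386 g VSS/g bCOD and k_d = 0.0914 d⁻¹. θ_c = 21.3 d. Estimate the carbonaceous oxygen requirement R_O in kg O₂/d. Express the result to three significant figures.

The observed yield is Y_obs = Y/(1 + k_d·θ_c) = 0.386 / (1 + 0.0914 × 21.3) = 0.386 / 2.947 = 0.1310 g VSS per g bCOD removed.
Mass of bCOD removed per day: Q(S₀ − S) = 2720 × 155.8 g/m³ = 423.9 kg/d.
Net sludge production P_X = 0.1310 × 423.9 = 55.52 kg VSS/d.
R_O = Q·ΔS − 1.42 P_X = 423.9 − 78.84 = 345.0 kg O₂/d.

R_O ≈ 345 kg O₂/d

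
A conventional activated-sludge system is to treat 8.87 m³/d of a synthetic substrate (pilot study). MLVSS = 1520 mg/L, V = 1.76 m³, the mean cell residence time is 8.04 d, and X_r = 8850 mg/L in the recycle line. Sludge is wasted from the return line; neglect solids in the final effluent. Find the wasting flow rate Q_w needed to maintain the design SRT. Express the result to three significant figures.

Q_w ≈ 0.0376 m³/d

Wasting from the return line (neglecting effluent solids): Q_w = V·X / (θ_c·X_r) = 1.760 × 1520 / (8.04 × 8850) = 0.03760 m³/d.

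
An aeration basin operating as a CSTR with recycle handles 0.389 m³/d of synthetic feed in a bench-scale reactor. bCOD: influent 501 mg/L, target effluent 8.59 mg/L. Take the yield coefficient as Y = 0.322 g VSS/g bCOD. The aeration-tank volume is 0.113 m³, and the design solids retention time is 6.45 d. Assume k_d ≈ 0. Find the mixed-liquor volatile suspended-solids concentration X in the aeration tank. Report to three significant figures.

X ≈ 3520 mg/L

X = Y·Q·ΔS·θ_c / V = 0.322 × 0.389 × (501 − 8.59) × 6.45 / 0.113 = 3521 mg/L.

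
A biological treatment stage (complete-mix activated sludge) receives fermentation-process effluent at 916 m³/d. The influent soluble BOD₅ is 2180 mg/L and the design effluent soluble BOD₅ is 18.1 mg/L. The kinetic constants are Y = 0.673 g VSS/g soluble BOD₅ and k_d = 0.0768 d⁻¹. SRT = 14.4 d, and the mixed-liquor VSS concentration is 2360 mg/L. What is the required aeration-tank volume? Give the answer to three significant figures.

From the SRT design equation V = Y Q (S₀−S) θ_c / [X (1 + k_d θ_c)] = 0.673 × 916 × (2180 − 18.1) × 14.4 / [2360 × (1 + 0.0768 × 14.4)] = 1.92×10^7 / 4970 = 3861 m³.

V ≈ 3860 m³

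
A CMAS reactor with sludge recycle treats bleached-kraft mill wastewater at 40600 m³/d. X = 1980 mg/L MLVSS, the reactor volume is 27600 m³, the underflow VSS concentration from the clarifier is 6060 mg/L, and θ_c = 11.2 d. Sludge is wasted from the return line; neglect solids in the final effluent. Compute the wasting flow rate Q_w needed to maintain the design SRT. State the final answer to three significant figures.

θ_c = V·X/(Q_w·X_r) when wasting from the recycle, so Q_w = V·X/(θ_c·X_r) = 27600 × 1980 / (11.2 × 6060) = 805.2 m³/d.

Q_w ≈ 805 m³/d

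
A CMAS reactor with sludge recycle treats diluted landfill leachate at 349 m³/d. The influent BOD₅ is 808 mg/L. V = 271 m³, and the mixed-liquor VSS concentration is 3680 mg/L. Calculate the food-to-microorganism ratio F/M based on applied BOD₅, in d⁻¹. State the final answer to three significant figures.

F/M = applied load / biomass = Q·S₀/(V·X) = 349 × 808 / (271.0 × 3680) = 0.2828 d⁻¹.

F/M ≈ 0.283 d⁻¹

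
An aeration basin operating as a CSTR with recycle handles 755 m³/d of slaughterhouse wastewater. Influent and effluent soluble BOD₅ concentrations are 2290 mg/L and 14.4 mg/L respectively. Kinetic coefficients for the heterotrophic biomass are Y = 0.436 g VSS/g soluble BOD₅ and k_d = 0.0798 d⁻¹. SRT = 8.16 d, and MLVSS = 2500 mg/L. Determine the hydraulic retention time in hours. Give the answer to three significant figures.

τ ≈ 47.1 h

Rearranging the biomass balance for a CMAS with decay, V = Y·Q·ΔS·θ_c / [X·(1+k_d θ_c)] = 0.436 × 755 × (2290 − 14.4) × 8.16 / [2500 × (1 + 0.0798 × 8.16)] = 6.11×10^6 / 4128 = 1481 m³.
HRT = V/Q = 1481 m³ / 755 m³·d⁻¹ = 1.961 d × 24 = 47.07 h.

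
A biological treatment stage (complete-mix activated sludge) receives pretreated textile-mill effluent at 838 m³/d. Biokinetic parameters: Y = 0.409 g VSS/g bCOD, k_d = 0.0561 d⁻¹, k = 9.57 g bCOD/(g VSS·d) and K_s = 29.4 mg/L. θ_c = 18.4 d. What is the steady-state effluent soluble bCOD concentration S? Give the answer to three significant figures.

S ≈ 0.854 mg/L

For a completely mixed reactor with recycle the Lawrence–McCarty relation gives S = K_s·(1 + k_d·θ_c) / [θ_c·(Y·k − k_d) − 1] = 29.4 × (1 + 0.0561 × 18.4) / [18.4 × (0.409 × 9.57 − 0.0561) − 1] = 59.75 / 69.99 = 0.8537 mg/L.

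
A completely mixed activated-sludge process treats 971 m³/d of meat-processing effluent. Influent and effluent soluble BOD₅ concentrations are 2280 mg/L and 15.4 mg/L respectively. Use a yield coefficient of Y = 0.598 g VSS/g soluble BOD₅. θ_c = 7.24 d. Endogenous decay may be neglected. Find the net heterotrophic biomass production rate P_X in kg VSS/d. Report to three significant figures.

P_X ≈ 1310 kg VSS/d

No decay correction is needed, so Y_obs = Y = 0.598.
Substrate removed = Q·(S₀ − S) = 971 m³/d × (2280 − 15.4) g/m³ = 2.2×10^6 g/d = 2199 kg/d.
Net biomass production P_X = Y_obs × Q·(S₀ − S) = 0.5980 × 2199 = 1315 kg VSS/d.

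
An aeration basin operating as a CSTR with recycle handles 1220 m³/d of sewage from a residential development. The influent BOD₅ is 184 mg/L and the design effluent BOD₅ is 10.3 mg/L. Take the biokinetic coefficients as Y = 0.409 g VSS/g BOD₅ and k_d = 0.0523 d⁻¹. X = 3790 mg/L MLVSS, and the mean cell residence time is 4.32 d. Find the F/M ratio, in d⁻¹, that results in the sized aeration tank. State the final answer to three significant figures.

Rearranging the biomass balance for a CMAS with decay, V = Y·Q·ΔS·θ_c / [X·(1+k_d θ_c)] = 0.409 × 1220 × (184 − 10.3) × 4.32 / [3790 × (1 + 0.0523 × 4.32)] = 3.74×10^5 / 4646 = 80.59 m³.
F/M = applied load / biomass = Q·S₀/(V·X) = 1220 × 184 / (80.59 × 3790) = 0.7350 d⁻¹.

F/M ≈ 0.735 d⁻¹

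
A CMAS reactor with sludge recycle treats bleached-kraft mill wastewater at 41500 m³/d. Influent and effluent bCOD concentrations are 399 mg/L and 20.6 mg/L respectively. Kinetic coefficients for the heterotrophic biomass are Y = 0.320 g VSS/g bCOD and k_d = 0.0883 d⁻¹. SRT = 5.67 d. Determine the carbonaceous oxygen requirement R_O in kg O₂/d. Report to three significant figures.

The observed yield is Y_obs = Y/(1 + k_d·θ_c) = 0.320 / (1 + 0.0883 × 5.67) = 0.320 / 1.501 = 0.2132 g VSS per g bCOD removed.
Q·(S₀ − S) = 41500 × (399 − 20.6) × 10⁻³ = 15704 kg/d removed.
Biomass synthesised: P_X = Y_obs × 15704 = 3349 kg VSS/d.
R_O = Q·ΔS − 1.42 P_X = 15704 − 4755 = 10949 kg O₂/d.

R_O ≈ 10900 kg O₂/d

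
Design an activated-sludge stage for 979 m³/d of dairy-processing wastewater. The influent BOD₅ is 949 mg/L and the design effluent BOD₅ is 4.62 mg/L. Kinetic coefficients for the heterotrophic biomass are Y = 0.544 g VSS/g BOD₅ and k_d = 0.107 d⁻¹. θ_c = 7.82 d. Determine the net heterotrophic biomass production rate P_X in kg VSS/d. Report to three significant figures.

P_X ≈ 274 kg VSS/d

Observed yield with endogenous decay: Y_obs = Y / (1 + k_d·θ_c) = 0.544 / (1 + 0.107 × 7.82) = 0.544 / 1.837 = 0.2962 g VSS/g BOD₅.
Mass of BOD₅ removed per day: Q(S₀ − S) = 979 × 944.4 g/m³ = 924.5 kg/d.
Net biomass production P_X = Y_obs × Q·(S₀ − S) = 0.2962 × 924.5 = 273.8 kg VSS/d.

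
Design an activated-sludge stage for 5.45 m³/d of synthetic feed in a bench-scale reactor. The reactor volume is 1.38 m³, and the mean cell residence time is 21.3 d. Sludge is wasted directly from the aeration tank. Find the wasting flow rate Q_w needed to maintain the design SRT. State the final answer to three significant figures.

Wasting from the aeration tank: Q_w = V / θ_c = 1.380 / 21.3 = 0.06479 m³/d.

Q_w ≈ 0.0648 m³/d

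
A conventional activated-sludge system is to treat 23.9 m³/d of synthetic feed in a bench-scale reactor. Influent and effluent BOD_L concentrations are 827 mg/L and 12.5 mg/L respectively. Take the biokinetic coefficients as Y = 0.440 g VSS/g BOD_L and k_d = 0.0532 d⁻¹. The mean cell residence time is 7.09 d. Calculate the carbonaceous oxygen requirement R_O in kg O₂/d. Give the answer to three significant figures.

Observed yield with endogenous decay: Y_obs = Y / (1 + k_d·θ_c) = 0.440 / (1 + 0.0532 × 7.09) = 0.440 / 1.377 = 0.3195 g VSS/g BOD_L.
Q·(S₀ − S) = 23.9 × (827 − 12.5) × 10⁻³ = 19.47 kg/d removed.
P_X = Y_obs·Q·(S₀ − S) = 0.3195 × 19.47 = 6.219 kg VSS/d.
R_O = Q·(S₀ − S) − 1.42·P_X = 19.47 − 1.42 × 6.219 = 10.64 kg O₂/d.

R_O ≈ 10.6 kg O₂/d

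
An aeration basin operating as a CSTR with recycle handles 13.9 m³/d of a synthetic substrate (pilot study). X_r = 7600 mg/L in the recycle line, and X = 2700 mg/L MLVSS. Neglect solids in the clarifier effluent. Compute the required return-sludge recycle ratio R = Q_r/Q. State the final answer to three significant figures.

R = Q_r/Q = X/(X_r − X) = 2700 / (7600 − 2700) = 0.5510.

R ≈ 0.551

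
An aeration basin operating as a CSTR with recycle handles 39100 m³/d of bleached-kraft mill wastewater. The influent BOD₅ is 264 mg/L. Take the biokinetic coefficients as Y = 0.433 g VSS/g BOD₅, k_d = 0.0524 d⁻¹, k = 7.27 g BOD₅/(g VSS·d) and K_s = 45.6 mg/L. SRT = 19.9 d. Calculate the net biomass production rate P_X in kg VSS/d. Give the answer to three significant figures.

For a completely mixed reactor with recycle the Lawrence–McCarty relation gives S = K_s·(1 + k_d·θ_c) / [θ_c·(Y·k − k_d) − 1] = 45.6 × (1 + 0.0524 × 19.9) / [19.9 × (0.433 × 7.27 − 0.0524) − 1] = 93.15 / 60.60 = 1.537 mg/L.
Observed yield with endogenous decay: Y_obs = Y / (1 + k_d·θ_c) = 0.433 / (1 + 0.0524 × 19.9) = 0.433 / 2.043 = 0.2120 g VSS/g BOD₅.
Mass of BOD₅ removed per day: Q(S₀ − S) = 39100 × 262.5 g/m³ = 10262 kg/d.
Biomass produced: P_X = Y_obs·Q·ΔS = 0.2120 × 10262 ≈ 2175 kg VSS/d.

P_X ≈ 2180 kg VSS/d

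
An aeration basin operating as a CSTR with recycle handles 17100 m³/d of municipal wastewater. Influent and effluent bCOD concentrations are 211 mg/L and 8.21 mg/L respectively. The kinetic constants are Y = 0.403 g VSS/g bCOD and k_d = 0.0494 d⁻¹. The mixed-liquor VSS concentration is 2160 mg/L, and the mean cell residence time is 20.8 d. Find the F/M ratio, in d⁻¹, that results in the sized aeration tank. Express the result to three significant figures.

From the SRT design equation V = Y Q (S₀−S) θ_c / [X (1 + k_d θ_c)] = 0.403 × 17100 × (211 − 8.21) × 20.8 / [2160 × (1 + 0.0494 × 20.8)] = 2.91×10^7 / 4379 = 6637 m³.
F/M = Q·S₀ / (V·X) = 17100 × 211 / (6637 × 2160) = 0.2517 g bCOD·(g VSS·d)⁻¹.

F/M ≈ 0.252 d⁻¹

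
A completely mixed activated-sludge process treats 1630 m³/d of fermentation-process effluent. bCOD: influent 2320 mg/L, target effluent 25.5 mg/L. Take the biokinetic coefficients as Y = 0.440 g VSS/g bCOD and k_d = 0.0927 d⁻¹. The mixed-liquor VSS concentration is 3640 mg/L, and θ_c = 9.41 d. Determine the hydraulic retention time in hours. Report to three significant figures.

τ ≈ 33.5 h

Steady-state biomass mass balance: V·X·(1 + k_d·θ_c) = Y·Q·(S₀ − S)·θ_c, so V = 0.440 × 1630 × (2320 − 25.5) × 9.41 / [3640 × (1 + 0.0927 × 9.41)] = 1.55×10^7 / 6815 = 2272 m³.
HRT = V/Q = 2272 m³ / 1630 m³·d⁻¹ = 1.394 d × 24 = 33.46 h.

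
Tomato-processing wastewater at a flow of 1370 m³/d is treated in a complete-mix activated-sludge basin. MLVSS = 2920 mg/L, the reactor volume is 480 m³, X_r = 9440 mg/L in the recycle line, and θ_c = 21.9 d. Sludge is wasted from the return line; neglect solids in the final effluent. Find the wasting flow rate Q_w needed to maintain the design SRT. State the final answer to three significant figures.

Q_w ≈ 6.78 m³/d

Q_w = (V·X)/(θ_c X_r) = 480.0 × 2920 / (21.9 × 9440) = 6.780 m³/d.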